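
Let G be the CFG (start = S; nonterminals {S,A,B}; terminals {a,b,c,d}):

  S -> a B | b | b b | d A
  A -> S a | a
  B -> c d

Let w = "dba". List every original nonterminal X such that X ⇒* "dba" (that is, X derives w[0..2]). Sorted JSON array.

CNF form of G:
  S -> T0 B | T2 A | T3 T3 | b
  A -> S T0 | a
  B -> T1 T2
  T0 -> a
  T1 -> c
  T2 -> d
  T3 -> b

CYK table (by increasing span) — only the sub-triangle for w[0..2]:
  T[0,0] 'd' = {T2}  orig:{}
  T[1,1] 'b' = {S,T3}  orig:{S}
  T[2,2] 'a' = {A,T0}  orig:{A}
  T[0,1] 'db' = ∅
  T[1,2] 'ba' = {A}
  T[0,2] 'dba' = {S}

Original NTs in T[0,2] deriving "dba": ["S"]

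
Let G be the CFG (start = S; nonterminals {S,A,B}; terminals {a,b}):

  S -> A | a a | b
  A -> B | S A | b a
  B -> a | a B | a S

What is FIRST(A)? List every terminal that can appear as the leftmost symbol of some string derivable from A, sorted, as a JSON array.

FIRST iteration:
pass 1:
  A via A→b a: +{b}
  B via B→a: +{a}
  S via S→A: +{b}
  S via S→a a: +{a}
  FIRST[S]={a,b}  FIRST[A]={b}  FIRST[B]={a}
pass 2:
  A via A→B: +{a}
  FIRST[S]={a,b}  FIRST[A]={a,b}  FIRST[B]={a}
pass 3: — fixpoint
  FIRST[S]={a,b}  FIRST[A]={a,b}  FIRST[B]={a}

FIRST(A) = ["a", "b"]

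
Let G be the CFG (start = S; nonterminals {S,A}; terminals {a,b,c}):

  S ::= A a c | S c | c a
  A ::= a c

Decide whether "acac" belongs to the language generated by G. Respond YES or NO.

Convert to CNF:
  S -> A X2 | S T1 | T1 T0
  A -> T0 T1
  T0 -> a
  T1 -> c
  X2 -> T0 T1

Fill CYK table bottom-up:
  cell(0,0) a: {T0}  orig:{}
  cell(1,1) c: {T1}  orig:{}
  cell(2,2) a: {T0}  orig:{}
  cell(3,3) c: {T1}  orig:{}
  cell(0,1) ac: {A,X2}  orig:{A}
  cell(1,2) ca: {S}
  cell(2,3) ac: {A,X2}  orig:{A}
  cell(0,2) aca: ∅
  cell(1,3) cac: {S}
  cell(0,3) acac: {S}

S ∈ T[0,3] ⇒ YES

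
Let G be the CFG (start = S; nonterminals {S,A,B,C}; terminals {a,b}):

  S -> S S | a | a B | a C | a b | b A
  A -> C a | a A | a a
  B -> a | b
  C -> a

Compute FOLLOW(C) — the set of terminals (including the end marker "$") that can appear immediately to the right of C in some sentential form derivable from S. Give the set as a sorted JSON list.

FIRST iteration:
[1]
  A via A→a A: +{a}
  B via B→a: +{a}
  B via B→b: +{b}
  C via C→a: +{a}
  S via S→a: +{a}
  S via S→b A: +{b}
  FIRST[S]={a,b}  FIRST[A]={a}  FIRST[B]={a,b}  FIRST[C]={a}
[2] (stable)
  FIRST[S]={a,b}  FIRST[A]={a}  FIRST[B]={a,b}  FIRST[C]={a}

Compute FOLLOW by fixpoint:
seed FOLLOW(S) with $
iter 1:
  A→C a: FOLLOW(C) ⊇ FIRST(a) = {a}; new: +{a}
  S→S S: FOLLOW(S) ⊇ FIRST(S) = {a,b}; new: +{a,b}
  S→a B: FOLLOW(B) ⊇ FOLLOW(S) ⊇ {$,a,b}; new: +{$,a,b}
  S→a C: FOLLOW(C) ⊇ FOLLOW(S) ⊇ {$,a,b}; new: +{$,b}
  S→b A: FOLLOW(A) ⊇ FOLLOW(S) ⊇ {$,a,b}; new: +{$,a,b}
  S: {$,a,b}  A: {$,a,b}  B: {$,a,b}  C: {$,a,b}
iter 2: (no change)
  S: {$,a,b}  A: {$,a,b}  B: {$,a,b}  C: {$,a,b}

FOLLOW(C) = ["$", "a", "b"]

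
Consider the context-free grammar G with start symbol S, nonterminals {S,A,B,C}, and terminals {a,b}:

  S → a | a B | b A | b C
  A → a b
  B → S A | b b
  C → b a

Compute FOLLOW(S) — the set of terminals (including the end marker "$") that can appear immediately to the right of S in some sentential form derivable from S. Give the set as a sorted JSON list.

FIRST sets, iterate to fixpoint:
iter 1:
  A via A→a b: +{a}
  B via B→b b: +{b}
  C via C→b a: +{b}
  S via S→a: +{a}
  S via S→b A: +{b}
  FIRST[S]={a,b}  FIRST[A]={a}  FIRST[B]={b}  FIRST[C]={b}
iter 2:
  B via B→S A: +{a}
  FIRST[S]={a,b}  FIRST[A]={a}  FIRST[B]={a,b}  FIRST[C]={b}
iter 3: (stable)
  FIRST[S]={a,b}  FIRST[A]={a}  FIRST[B]={a,b}  FIRST[C]={b}

Compute FOLLOW by fixpoint:
FOLLOW(S) := {$}
round 1:
  B→S A: FOLLOW(S) ⊇ FIRST(A) = {a}; new: +{a}
  S→a B: FOLLOW(B) ⊇ FOLLOW(S) ⊇ {$,a}; new: +{$,a}
  S→b A: FOLLOW(A) ⊇ FOLLOW(S) ⊇ {$,a}; new: +{$,a}
  S→b C: FOLLOW(C) ⊇ FOLLOW(S) ⊇ {$,a}; new: +{$,a}
  S: {$,a}  A: {$,a}  B: {$,a}  C: {$,a}
round 2: (stable)
  S: {$,a}  A: {$,a}  B: {$,a}  C: {$,a}

FOLLOW(S) = ["$", "a"]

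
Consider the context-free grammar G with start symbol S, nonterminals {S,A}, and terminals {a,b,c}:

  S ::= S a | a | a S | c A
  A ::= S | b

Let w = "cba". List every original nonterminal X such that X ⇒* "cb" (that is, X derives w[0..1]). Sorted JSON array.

Convert to CNF:
  S -> S T0 | T0 S | T1 A | a
  A -> S T0 | T0 S | T1 A | a | b
  T0 -> a
  T1 -> c

CYK fill, restricted to cells inside w[0..1]:
  cell(0,0) c: {T1}  orig:{}
  cell(1,1) b: {A}
  cell(0,1) cb: {A,S}

Original NTs in T[0,1] deriving "cb": ["A", "S"]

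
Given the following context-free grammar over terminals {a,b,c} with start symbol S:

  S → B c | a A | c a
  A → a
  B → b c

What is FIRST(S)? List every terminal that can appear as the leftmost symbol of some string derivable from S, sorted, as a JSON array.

FIRST sets, iterate to fixpoint:
[1]
  A via A→a: +{a}
  B via B→b c: +{b}
  S via S→B c: +{b}
  S via S→a A: +{a}
  S via S→c a: +{c}
  S: {a,b,c}  A: {a}  B: {b}
[2] (stable)
  S: {a,b,c}  A: {a}  B: {b}

FIRST(S) = ["a", "b", "c"]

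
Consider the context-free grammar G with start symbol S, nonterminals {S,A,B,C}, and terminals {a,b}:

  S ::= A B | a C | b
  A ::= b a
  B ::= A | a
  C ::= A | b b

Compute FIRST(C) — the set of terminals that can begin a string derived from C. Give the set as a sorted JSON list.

FIRST sets, iterate to fixpoint:
round 1:
  A via A→b a: +{b}
  B via B→A: +{b}
  B via B→a: +{a}
  C via C→A: +{b}
  S via S→A B: +{b}
  S via S→a C: +{a}
  FIRST[S]={a,b}  FIRST[A]={b}  FIRST[B]={a,b}  FIRST[C]={b}
round 2: — fixpoint
  FIRST[S]={a,b}  FIRST[A]={b}  FIRST[B]={a,b}  FIRST[C]={b}

FIRST(C) = ["b"]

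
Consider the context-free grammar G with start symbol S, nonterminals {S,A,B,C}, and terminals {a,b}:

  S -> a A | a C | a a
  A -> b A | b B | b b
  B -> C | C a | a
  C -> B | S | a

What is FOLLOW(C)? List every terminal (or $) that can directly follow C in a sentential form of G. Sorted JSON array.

Compute FIRST by fixpoint:
[1]
  A via A→b A: +{b}
  B via B→a: +{a}
  C via C→B: +{a}
  S via S→a A: +{a}
  S: {a}  A: {b}  B: {a}  C: {a}
[2] (stable)
  S: {a}  A: {b}  B: {a}  C: {a}

FOLLOW sets:
FOLLOW(S) := {$}
iter 1:
  B→C a: FOLLOW(C) ⊇ FIRST(a) = {a}; new: +{a}
  C→B: FOLLOW(B) ⊇ FOLLOW(C) ⊇ {a}; new: +{a}
  C→S: FOLLOW(S) ⊇ FOLLOW(C) ⊇ {a}; new: +{a}
  S→a A: FOLLOW(A) ⊇ FOLLOW(S) ⊇ {$,a}; new: +{$,a}
  S→a C: FOLLOW(C) ⊇ FOLLOW(S) ⊇ {$,a}; new: +{$}
  FOLLOW(S)={$,a}  FOLLOW(A)={$,a}  FOLLOW(B)={a}  FOLLOW(C)={$,a}
iter 2:
  A→b B: FOLLOW(B) ⊇ FOLLOW(A) ⊇ {$,a}; new: +{$}
  FOLLOW(S)={$,a}  FOLLOW(A)={$,a}  FOLLOW(B)={$,a}  FOLLOW(C)={$,a}
iter 3: (no change)
  FOLLOW(S)={$,a}  FOLLOW(A)={$,a}  FOLLOW(B)={$,a}  FOLLOW(C)={$,a}

FOLLOW(C) = ["$", "a"]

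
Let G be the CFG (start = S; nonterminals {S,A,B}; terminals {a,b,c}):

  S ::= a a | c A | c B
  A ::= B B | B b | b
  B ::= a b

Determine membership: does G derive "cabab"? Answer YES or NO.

Convert to CNF:
  S -> T1 T1 | T2 A | T2 B
  A -> B B | B T0 | b
  B -> T1 T0
  T0 -> b
  T1 -> a
  T2 -> c

CYK table (by increasing span):
  cell(0,0) c: {T2}  orig:{}
  cell(1,1) a: {T1}  orig:{}
  cell(2,2) b: {A,T0}  orig:{A}
  cell(3,3) a: {T1}  orig:{}
  cell(4,4) b: {A,T0}  orig:{A}
  cell(0,1) ca: ∅
  cell(1,2) ab: {B}
  cell(2,3) ba: ∅
  cell(3,4) ab: {B}
  cell(0,2) cab: {S}
  cell(1,3) aba: ∅
  cell(2,4) bab: ∅
  cell(0,3) caba: ∅
  cell(1,4) abab: {A}
  cell(0,4) cabab: {S}

S ∈ T[0,4] ⇒ YES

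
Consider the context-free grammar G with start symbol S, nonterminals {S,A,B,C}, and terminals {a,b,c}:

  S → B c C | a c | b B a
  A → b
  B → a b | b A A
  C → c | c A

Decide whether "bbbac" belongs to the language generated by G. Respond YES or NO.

CNF form of G:
  S -> B X4 | T0 T2 | T1 X5
  A -> b
  B -> T0 T1 | T1 X3
  C -> T2 A | c
  T0 -> a
  T1 -> b
  T2 -> c
  X3 -> A A
  X4 -> T2 C
  X5 -> B T0

Fill CYK table bottom-up:
  [0..0]={A,T1}  "b"  orig:{A}
  [1..1]={A,T1}  "b"  orig:{A}
  [2..2]={A,T1}  "b"  orig:{A}
  [3..3]={T0}  "a"  orig:{}
  [4..4]={C,T2}  "c"  orig:{C}
  [0..1]={X3}  "bb"  orig:{}
  [1..2]={X3}  "bb"  orig:{}
  [2..3]=∅  "ba"
  [3..4]={S}  "ac"
  [0..2]={B}  "bbb"
  [1..3]=∅  "bba"
  [2..4]=∅  "bac"
  [0..3]={X5}  "bbba"  orig:{}
  [1..4]=∅  "bbac"
  [0..4]=∅  "bbbac"

S ∉ T[0,4] ⇒ NO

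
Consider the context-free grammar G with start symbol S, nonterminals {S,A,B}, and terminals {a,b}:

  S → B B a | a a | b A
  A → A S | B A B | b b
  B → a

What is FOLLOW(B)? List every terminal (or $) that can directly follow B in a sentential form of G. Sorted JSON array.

FIRST sets, iterate to fixpoint:
[1]
  A via A→b b: +{b}
  B via B→a: +{a}
  S via S→B B a: +{a}
  S via S→b A: +{b}
  FIRST[S]={a,b}  FIRST[A]={b}  FIRST[B]={a}
[2]
  A via A→B A B: +{a}
  FIRST[S]={a,b}  FIRST[A]={a,b}  FIRST[B]={a}
[3] (stable)
  FIRST[S]={a,b}  FIRST[A]={a,b}  FIRST[B]={a}

Compute FOLLOW by fixpoint:
seed FOLLOW(S) with $
iter 1:
  A→A S: FOLLOW(A) ⊇ FIRST(S) = {a,b}; new: +{a,b}
  A→A S: FOLLOW(S) ⊇ FOLLOW(A) ⊇ {a,b}; new: +{a,b}
  A→B A B: FOLLOW(B) ⊇ FIRST(A) = {a,b}; new: +{a,b}
  S→b A: FOLLOW(A) ⊇ FOLLOW(S) ⊇ {$,a,b}; new: +{$}
  FOLLOW[S]={$,a,b}  FOLLOW[A]={$,a,b}  FOLLOW[B]={a,b}
iter 2:
  A→B A B: FOLLOW(B) ⊇ FOLLOW(A) ⊇ {$,a,b}; new: +{$}
  FOLLOW[S]={$,a,b}  FOLLOW[A]={$,a,b}  FOLLOW[B]={$,a,b}
iter 3: — fixpoint
  FOLLOW[S]={$,a,b}  FOLLOW[A]={$,a,b}  FOLLOW[B]={$,a,b}

FOLLOW(B) = ["$", "a", "b"]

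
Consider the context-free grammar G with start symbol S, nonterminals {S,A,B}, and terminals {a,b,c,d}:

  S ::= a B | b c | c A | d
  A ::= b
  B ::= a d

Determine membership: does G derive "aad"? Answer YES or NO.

Convert to CNF:
  S -> T0 B | T2 T3 | T3 A | d
  A -> b
  B -> T0 T1
  T0 -> a
  T1 -> d
  T2 -> b
  T3 -> c

CYK fill:
  cell(0,0) a: {T0}  orig:{}
  cell(1,1) a: {T0}  orig:{}
  cell(2,2) d: {S,T1}  orig:{S}
  cell(0,1) aa: ∅
  cell(1,2) ad: {B}
  cell(0,2) aad: {S}

S ∈ T[0,2] ⇒ YES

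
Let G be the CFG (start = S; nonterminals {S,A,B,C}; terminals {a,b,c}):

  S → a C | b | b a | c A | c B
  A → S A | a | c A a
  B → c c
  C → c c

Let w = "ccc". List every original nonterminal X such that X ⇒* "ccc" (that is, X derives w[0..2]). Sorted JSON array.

Convert to CNF:
  S -> T0 A | T0 B | T1 C | T2 T1 | b
  A -> S A | T0 X3 | a
  B -> T0 T0
  C -> T0 T0
  T0 -> c
  T1 -> a
  T2 -> b
  X3 -> A T1

CYK table (by increasing span) — only the sub-triangle for w[0..2]:
  [0..0]={T0}  "c"  orig:{}
  [1..1]={T0}  "c"  orig:{}
  [2..2]={T0}  "c"  orig:{}
  [0..1]={B,C}  "cc"
  [1..2]={B,C}  "cc"
  [0..2]={S}  "ccc"

Original NTs in T[0,2] deriving "ccc": ["S"]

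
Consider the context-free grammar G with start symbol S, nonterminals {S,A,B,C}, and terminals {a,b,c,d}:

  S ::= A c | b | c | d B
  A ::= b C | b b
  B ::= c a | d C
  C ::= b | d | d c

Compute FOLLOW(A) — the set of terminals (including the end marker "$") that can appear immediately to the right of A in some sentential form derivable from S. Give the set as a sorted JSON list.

Compute FIRST by fixpoint:
iter 1:
  A via A→b C: +{b}
  B via B→c a: +{c}
  B via B→d C: +{d}
  C via C→b: +{b}
  C via C→d: +{d}
  S via S→A c: +{b}
  S via S→c: +{c}
  S via S→d B: +{d}
  FIRST[S]={b,c,d}  FIRST[A]={b}  FIRST[B]={c,d}  FIRST[C]={b,d}
iter 2: (stable)
  FIRST[S]={b,c,d}  FIRST[A]={b}  FIRST[B]={c,d}  FIRST[C]={b,d}

FOLLOW sets:
initialize: $ ∈ FOLLOW(S)
iter 1:
  S→A c: FOLLOW(A) ⊇ FIRST(c) = {c}; new: +{c}
  S→d B: FOLLOW(B) ⊇ FOLLOW(S) ⊇ {$}; new: +{$}
  S: {$}  A: {c}  B: {$}  C: {}
iter 2:
  A→b C: FOLLOW(C) ⊇ FOLLOW(A) ⊇ {c}; new: +{c}
  B→d C: FOLLOW(C) ⊇ FOLLOW(B) ⊇ {$}; new: +{$}
  S: {$}  A: {c}  B: {$}  C: {$,c}
iter 3: (no change)
  S: {$}  A: {c}  B: {$}  C: {$,c}

FOLLOW(A) = ["c"]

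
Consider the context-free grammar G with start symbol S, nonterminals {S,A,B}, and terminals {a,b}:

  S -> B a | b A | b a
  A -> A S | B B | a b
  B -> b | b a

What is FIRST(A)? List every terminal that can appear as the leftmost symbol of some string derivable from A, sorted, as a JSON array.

FIRST sets, iterate to fixpoint:
round 1:
  A via A→a b: +{a}
  B via B→b: +{b}
  S via S→B a: +{b}
  S: {b}  A: {a}  B: {b}
round 2:
  A via A→B B: +{b}
  S: {b}  A: {a,b}  B: {b}
round 3: (no change)
  S: {b}  A: {a,b}  B: {b}

FIRST(A) = ["a", "b"]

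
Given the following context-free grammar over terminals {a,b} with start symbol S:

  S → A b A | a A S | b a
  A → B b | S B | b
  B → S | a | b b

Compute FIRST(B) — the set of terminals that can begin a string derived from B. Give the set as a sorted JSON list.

FIRST sets, iterate to fixpoint:
iter 1:
  A via A→b: +{b}
  B via B→a: +{a}
  B via B→b b: +{b}
  S via S→A b A: +{b}
  S via S→a A S: +{a}
  FIRST[S]={a,b}  FIRST[A]={b}  FIRST[B]={a,b}
iter 2:
  A via A→B b: +{a}
  FIRST[S]={a,b}  FIRST[A]={a,b}  FIRST[B]={a,b}
iter 3: done
  FIRST[S]={a,b}  FIRST[A]={a,b}  FIRST[B]={a,b}

FIRST(B) = ["a", "b"]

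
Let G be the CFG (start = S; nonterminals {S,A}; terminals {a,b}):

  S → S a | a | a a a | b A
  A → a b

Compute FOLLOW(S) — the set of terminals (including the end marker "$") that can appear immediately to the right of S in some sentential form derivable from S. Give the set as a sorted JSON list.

FIRST sets, iterate to fixpoint:
iter 1:
  A via A→a b: +{a}
  S via S→a: +{a}
  S via S→b A: +{b}
  FIRST(S)={a,b}  FIRST(A)={a}
iter 2: (stable)
  FIRST(S)={a,b}  FIRST(A)={a}

Compute FOLLOW by fixpoint:
seed FOLLOW(S) with $
pass 1:
  S→S a: FOLLOW(S) ⊇ FIRST(a) = {a}; new: +{a}
  S→b A: FOLLOW(A) ⊇ FOLLOW(S) ⊇ {$,a}; new: +{$,a}
  S: {$,a}  A: {$,a}
pass 2: — fixpoint
  S: {$,a}  A: {$,a}

FOLLOW(S) = ["$", "a"]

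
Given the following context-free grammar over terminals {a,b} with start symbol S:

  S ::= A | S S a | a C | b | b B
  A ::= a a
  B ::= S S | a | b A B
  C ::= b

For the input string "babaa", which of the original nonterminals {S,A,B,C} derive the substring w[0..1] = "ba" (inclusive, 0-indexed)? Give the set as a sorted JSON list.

CNF form of G:
  S -> S X3 | T0 C | T0 T0 | T1 B | b
  A -> T0 T0
  B -> S S | T1 X2 | a
  C -> b
  T0 -> a
  T1 -> b
  X2 -> A B
  X3 -> S T0

CYK table (by increasing span) (cells [i..j] with 0 ≤ i ≤ j ≤ 1 only):
  T[0,0] 'b' = {C,S,T1}  orig:{C,S}
  T[1,1] 'a' = {B,T0}  orig:{B}
  T[0,1] 'ba' = {S,X3}  orig:{S}

Original NTs in T[0,1] deriving "ba": ["S"]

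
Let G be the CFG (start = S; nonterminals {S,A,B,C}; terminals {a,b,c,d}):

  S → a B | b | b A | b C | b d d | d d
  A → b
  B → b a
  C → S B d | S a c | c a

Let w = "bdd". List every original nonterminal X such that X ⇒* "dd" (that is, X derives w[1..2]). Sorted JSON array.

CNF form of G:
  S -> T0 A | T0 C | T0 X6 | T1 B | T2 T2 | b
  A -> b
  B -> T0 T1
  C -> S X4 | S X5 | T3 T1
  T0 -> b
  T1 -> a
  T2 -> d
  T3 -> c
  X4 -> B T2
  X5 -> T1 T3
  X6 -> T2 T2

CYK fill, restricted to cells inside w[1..2]:
  cell(1,1) d: {T2}  orig:{}
  cell(2,2) d: {T2}  orig:{}
  cell(1,2) dd: {S,X6}  orig:{S}

Original NTs in T[1,2] deriving "dd": ["S"]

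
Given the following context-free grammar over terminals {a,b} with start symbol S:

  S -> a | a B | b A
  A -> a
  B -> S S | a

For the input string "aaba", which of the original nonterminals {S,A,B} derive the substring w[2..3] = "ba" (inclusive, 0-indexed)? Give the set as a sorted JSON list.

Convert to CNF:
  S -> T0 B | T1 A | a
  A -> a
  B -> S S | a
  T0 -> a
  T1 -> b

CYK fill — only the sub-triangle for w[2..3]:
  T[2,2] 'b' = {T1}  orig:{}
  T[3,3] 'a' = {A,B,S,T0}  orig:{A,B,S}
  T[2,3] 'ba' = {S}

Original NTs in T[2,3] deriving "ba": ["S"]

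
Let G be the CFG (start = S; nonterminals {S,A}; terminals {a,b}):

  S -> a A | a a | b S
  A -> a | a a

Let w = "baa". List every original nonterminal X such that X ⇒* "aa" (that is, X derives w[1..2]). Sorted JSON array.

Convert to CNF:
  S -> T0 A | T0 T0 | T1 S
  A -> T0 T0 | a
  T0 -> a
  T1 -> b

CYK table (by increasing span) — only the sub-triangle for w[1..2]:
  [1..1]={A,T0}  "a"  orig:{A}
  [2..2]={A,T0}  "a"  orig:{A}
  [1..2]={A,S}  "aa"

Original NTs in T[1,2] deriving "aa": ["A", "S"]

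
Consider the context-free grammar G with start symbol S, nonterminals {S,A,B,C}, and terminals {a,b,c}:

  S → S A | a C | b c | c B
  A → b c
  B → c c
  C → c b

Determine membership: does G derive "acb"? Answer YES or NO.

CNF form of G:
  S -> S A | T0 T1 | T1 B | T2 C
  A -> T0 T1
  B -> T1 T1
  C -> T1 T0
  T0 -> b
  T1 -> c
  T2 -> a

CYK table (by increasing span):
  [0..0]={T2}  "a"  orig:{}
  [1..1]={T1}  "c"  orig:{}
  [2..2]={T0}  "b"  orig:{}
  [0..1]=∅  "ac"
  [1..2]={C}  "cb"
  [0..2]={S}  "acb"

S ∈ T[0,2] ⇒ YES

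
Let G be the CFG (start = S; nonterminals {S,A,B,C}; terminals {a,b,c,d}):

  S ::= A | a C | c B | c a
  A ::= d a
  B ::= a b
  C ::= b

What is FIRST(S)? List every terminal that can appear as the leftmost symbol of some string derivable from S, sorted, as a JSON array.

FIRST sets, iterate to fixpoint:
[1]
  A via A→d a: +{d}
  B via B→a b: +{a}
  C via C→b: +{b}
  S via S→A: +{d}
  S via S→a C: +{a}
  S via S→c B: +{c}
  FIRST(S)={a,c,d}  FIRST(A)={d}  FIRST(B)={a}  FIRST(C)={b}
[2] — fixpoint
  FIRST(S)={a,c,d}  FIRST(A)={d}  FIRST(B)={a}  FIRST(C)={b}

FIRST(S) = ["a", "c", "d"]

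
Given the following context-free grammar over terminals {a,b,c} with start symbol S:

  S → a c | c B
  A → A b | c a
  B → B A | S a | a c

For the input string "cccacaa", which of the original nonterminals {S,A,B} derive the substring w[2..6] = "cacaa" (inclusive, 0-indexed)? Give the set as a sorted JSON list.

CNF form of G:
  S -> T1 B | T2 T1
  A -> A T0 | T1 T2
  B -> B A | S T2 | T2 T1
  T0 -> b
  T1 -> c
  T2 -> a

CYK fill (cells [i..j] with 2 ≤ i ≤ j ≤ 6 only):
  cell(2,2) c: {T1}  orig:{}
  cell(3,3) a: {T2}  orig:{}
  cell(4,4) c: {T1}  orig:{}
  cell(5,5) a: {T2}  orig:{}
  cell(6,6) a: {T2}  orig:{}
  cell(2,3) ca: {A}
  cell(3,4) ac: {B,S}
  cell(4,5) ca: {A}
  cell(5,6) aa: ∅
  cell(2,4) cac: {S}
  cell(3,5) aca: {B}
  cell(4,6) caa: ∅
  cell(2,5) caca: {B,S}
  cell(3,6) acaa: ∅
  cell(2,6) cacaa: {B}

Original NTs in T[2,6] deriving "cacaa": ["B"]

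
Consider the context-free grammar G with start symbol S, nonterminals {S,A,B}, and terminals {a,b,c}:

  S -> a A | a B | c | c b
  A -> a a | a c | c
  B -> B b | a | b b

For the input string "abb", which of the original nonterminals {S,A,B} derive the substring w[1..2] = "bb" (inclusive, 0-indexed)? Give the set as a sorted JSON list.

CNF form of G:
  S -> T0 A | T0 B | T1 T2 | c
  A -> T0 T0 | T0 T1 | c
  B -> B T2 | T2 T2 | a
  T0 -> a
  T1 -> c
  T2 -> b

CYK table (by increasing span), restricted to cells inside w[1..2]:
  cell(1,1) b: {T2}  orig:{}
  cell(2,2) b: {T2}  orig:{}
  cell(1,2) bb: {B}

Original NTs in T[1,2] deriving "bb": ["B"]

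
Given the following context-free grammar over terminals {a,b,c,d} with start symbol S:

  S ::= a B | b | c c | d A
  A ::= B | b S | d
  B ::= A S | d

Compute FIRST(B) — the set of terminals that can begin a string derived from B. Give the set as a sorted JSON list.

FIRST sets, iterate to fixpoint:
[1]
  A via A→b S: +{b}
  A via A→d: +{d}
  B via B→A S: +{b,d}
  S via S→a B: +{a}
  S via S→b: +{b}
  S via S→c c: +{c}
  S via S→d A: +{d}
  FIRST[S]={a,b,c,d}  FIRST[A]={b,d}  FIRST[B]={b,d}
[2] (stable)
  FIRST[S]={a,b,c,d}  FIRST[A]={b,d}  FIRST[B]={b,d}

FIRST(B) = ["b", "d"]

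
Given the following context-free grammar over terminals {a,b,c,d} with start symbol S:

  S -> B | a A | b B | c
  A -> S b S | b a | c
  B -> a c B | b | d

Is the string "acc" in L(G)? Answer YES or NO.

Convert to CNF:
  S -> T0 B | T1 A | T1 X5 | b | c | d
  A -> S X3 | T0 T1 | c
  B -> T1 X4 | b | d
  T0 -> b
  T1 -> a
  T2 -> c
  X3 -> T0 S
  X4 -> T2 B
  X5 -> T2 B

CYK fill:
  cell(0,0) a: {T1}  orig:{}
  cell(1,1) c: {A,S,T2}  orig:{A,S}
  cell(2,2) c: {A,S,T2}  orig:{A,S}
  cell(0,1) ac: {S}
  cell(1,2) cc: ∅
  cell(0,2) acc: ∅

S ∉ T[0,2] ⇒ NO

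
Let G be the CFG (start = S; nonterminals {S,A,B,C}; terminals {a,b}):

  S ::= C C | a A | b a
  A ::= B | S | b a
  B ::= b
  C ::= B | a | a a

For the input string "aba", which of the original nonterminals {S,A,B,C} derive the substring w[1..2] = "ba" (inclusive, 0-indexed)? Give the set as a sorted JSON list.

CNF form of G:
  S -> C C | T0 A | T1 T0
  A -> C C | T0 A | T1 T0 | b
  B -> b
  C -> T0 T0 | a | b
  T0 -> a
  T1 -> b

CYK table (by increasing span), restricted to cells inside w[1..2]:
  T[1,1] 'b' = {A,B,C,T1}  orig:{A,B,C}
  T[2,2] 'a' = {C,T0}  orig:{C}
  T[1,2] 'ba' = {A,S}

Original NTs in T[1,2] deriving "ba": ["A", "S"]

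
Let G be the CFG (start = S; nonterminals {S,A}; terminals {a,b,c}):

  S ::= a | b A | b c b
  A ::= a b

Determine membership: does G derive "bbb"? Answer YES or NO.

Convert to CNF:
  S -> T1 A | T1 X3 | a
  A -> T0 T1
  T0 -> a
  T1 -> b
  T2 -> c
  X3 -> T2 T1

CYK fill:
  [0..0]={T1}  "b"  orig:{}
  [1..1]={T1}  "b"  orig:{}
  [2..2]={T1}  "b"  orig:{}
  [0..1]=∅  "bb"
  [1..2]=∅  "bb"
  [0..2]=∅  "bbb"

S ∉ T[0,2] ⇒ NO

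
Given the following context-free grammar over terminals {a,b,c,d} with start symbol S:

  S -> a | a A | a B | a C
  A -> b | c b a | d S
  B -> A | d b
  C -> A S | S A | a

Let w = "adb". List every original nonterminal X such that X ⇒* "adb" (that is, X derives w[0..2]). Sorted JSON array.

CNF form of G:
  S -> T2 A | T2 B | T2 C | a
  A -> T0 X4 | T3 S | b
  B -> T0 X5 | T3 S | T3 T1 | b
  C -> A S | S A | a
  T0 -> c
  T1 -> b
  T2 -> a
  T3 -> d
  X4 -> T1 T2
  X5 -> T1 T2

CYK table (by increasing span) — only the sub-triangle for w[0..2]:
  cell(0,0) a: {C,S,T2}  orig:{C,S}
  cell(1,1) d: {T3}  orig:{}
  cell(2,2) b: {A,B,T1}  orig:{A,B}
  cell(0,1) ad: ∅
  cell(1,2) db: {B}
  cell(0,2) adb: {S}

Original NTs in T[0,2] deriving "adb": ["S"]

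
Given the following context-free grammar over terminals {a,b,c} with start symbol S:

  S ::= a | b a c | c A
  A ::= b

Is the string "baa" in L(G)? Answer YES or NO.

Convert to CNF:
  S -> T0 X3 | T2 A | a
  A -> b
  T0 -> b
  T1 -> a
  T2 -> c
  X3 -> T1 T2

CYK table (by increasing span):
  T[0,0] 'b' = {A,T0}  orig:{A}
  T[1,1] 'a' = {S,T1}  orig:{S}
  T[2,2] 'a' = {S,T1}  orig:{S}
  T[0,1] 'ba' = ∅
  T[1,2] 'aa' = ∅
  T[0,2] 'baa' = ∅

S ∉ T[0,2] ⇒ NO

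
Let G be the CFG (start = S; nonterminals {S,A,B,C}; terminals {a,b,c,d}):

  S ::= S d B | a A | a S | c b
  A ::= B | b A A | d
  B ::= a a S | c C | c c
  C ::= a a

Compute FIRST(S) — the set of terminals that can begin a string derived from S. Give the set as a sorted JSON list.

FIRST iteration:
iter 1:
  A via A→b A A: +{b}
  A via A→d: +{d}
  B via B→a a S: +{a}
  B via B→c C: +{c}
  C via C→a a: +{a}
  S via S→a A: +{a}
  S via S→c b: +{c}
  FIRST[S]={a,c}  FIRST[A]={b,d}  FIRST[B]={a,c}  FIRST[C]={a}
iter 2:
  A via A→B: +{a,c}
  FIRST[S]={a,c}  FIRST[A]={a,b,c,d}  FIRST[B]={a,c}  FIRST[C]={a}
iter 3: (no change)
  FIRST[S]={a,c}  FIRST[A]={a,b,c,d}  FIRST[B]={a,c}  FIRST[C]={a}

FIRST(S) = ["a", "c"]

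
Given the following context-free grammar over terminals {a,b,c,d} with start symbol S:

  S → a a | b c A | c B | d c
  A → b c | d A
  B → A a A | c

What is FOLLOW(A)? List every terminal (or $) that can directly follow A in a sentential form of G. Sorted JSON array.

Compute FIRST by fixpoint:
[1]
  A via A→b c: +{b}
  A via A→d A: +{d}
  B via B→A a A: +{b,d}
  B via B→c: +{c}
  S via S→a a: +{a}
  S via S→b c A: +{b}
  S via S→c B: +{c}
  S via S→d c: +{d}
  S: {a,b,c,d}  A: {b,d}  B: {b,c,d}
[2] (no change)
  S: {a,b,c,d}  A: {b,d}  B: {b,c,d}

Compute FOLLOW by fixpoint:
initialize: $ ∈ FOLLOW(S)
round 1:
  B→A a A: FOLLOW(A) ⊇ FIRST(a) = {a}; new: +{a}
  S→b c A: FOLLOW(A) ⊇ FOLLOW(S) ⊇ {$}; new: +{$}
  S→c B: FOLLOW(B) ⊇ FOLLOW(S) ⊇ {$}; new: +{$}
  S: {$}  A: {$,a}  B: {$}
round 2: (no change)
  S: {$}  A: {$,a}  B: {$}

FOLLOW(A) = ["$", "a"]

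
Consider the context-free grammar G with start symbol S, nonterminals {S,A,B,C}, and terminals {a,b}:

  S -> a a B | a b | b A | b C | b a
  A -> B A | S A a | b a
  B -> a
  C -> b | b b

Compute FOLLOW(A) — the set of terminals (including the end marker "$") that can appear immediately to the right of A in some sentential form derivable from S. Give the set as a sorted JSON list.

Compute FIRST by fixpoint:
round 1:
  A via A→b a: +{b}
  B via B→a: +{a}
  C via C→b: +{b}
  S via S→a a B: +{a}
  S via S→b A: +{b}
  S: {a,b}  A: {b}  B: {a}  C: {b}
round 2:
  A via A→B A: +{a}
  S: {a,b}  A: {a,b}  B: {a}  C: {b}
round 3: (no change)
  S: {a,b}  A: {a,b}  B: {a}  C: {b}

Compute FOLLOW by fixpoint:
FOLLOW(S) := {$}
pass 1:
  A→B A: FOLLOW(B) ⊇ FIRST(A) = {a,b}; new: +{a,b}
  A→S A a: FOLLOW(S) ⊇ FIRST(A) = {a,b}; new: +{a,b}
  A→S A a: FOLLOW(A) ⊇ FIRST(a) = {a}; new: +{a}
  S→a a B: FOLLOW(B) ⊇ FOLLOW(S) ⊇ {$,a,b}; new: +{$}
  S→b A: FOLLOW(A) ⊇ FOLLOW(S) ⊇ {$,a,b}; new: +{$,b}
  S→b C: FOLLOW(C) ⊇ FOLLOW(S) ⊇ {$,a,b}; new: +{$,a,b}
  S: {$,a,b}  A: {$,a,b}  B: {$,a,b}  C: {$,a,b}
pass 2: — fixpoint
  S: {$,a,b}  A: {$,a,b}  B: {$,a,b}  C: {$,a,b}

FOLLOW(A) = ["$", "a", "b"]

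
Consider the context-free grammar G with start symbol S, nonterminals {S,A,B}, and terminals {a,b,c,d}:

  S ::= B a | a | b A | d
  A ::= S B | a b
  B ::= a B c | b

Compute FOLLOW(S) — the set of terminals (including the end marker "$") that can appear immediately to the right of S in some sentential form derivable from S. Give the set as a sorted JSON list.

FIRST iteration:
pass 1:
  A via A→a b: +{a}
  B via B→a B c: +{a}
  B via B→b: +{b}
  S via S→B a: +{a,b}
  S via S→d: +{d}
  S: {a,b,d}  A: {a}  B: {a,b}
pass 2:
  A via A→S B: +{b,d}
  S: {a,b,d}  A: {a,b,d}  B: {a,b}
pass 3: — fixpoint
  S: {a,b,d}  A: {a,b,d}  B: {a,b}

FOLLOW iteration:
FOLLOW(S) := {$}
pass 1:
  A→S B: FOLLOW(S) ⊇ FIRST(B) = {a,b}; new: +{a,b}
  B→a B c: FOLLOW(B) ⊇ FIRST(c) = {c}; new: +{c}
  S→B a: FOLLOW(B) ⊇ FIRST(a) = {a}; new: +{a}
  S→b A: FOLLOW(A) ⊇ FOLLOW(S) ⊇ {$,a,b}; new: +{$,a,b}
  FOLLOW[S]={$,a,b}  FOLLOW[A]={$,a,b}  FOLLOW[B]={a,c}
pass 2:
  A→S B: FOLLOW(B) ⊇ FOLLOW(A) ⊇ {$,a,b}; new: +{$,b}
  FOLLOW[S]={$,a,b}  FOLLOW[A]={$,a,b}  FOLLOW[B]={$,a,b,c}
pass 3: (stable)
  FOLLOW[S]={$,a,b}  FOLLOW[A]={$,a,b}  FOLLOW[B]={$,a,b,c}

FOLLOW(S) = ["$", "a", "b"]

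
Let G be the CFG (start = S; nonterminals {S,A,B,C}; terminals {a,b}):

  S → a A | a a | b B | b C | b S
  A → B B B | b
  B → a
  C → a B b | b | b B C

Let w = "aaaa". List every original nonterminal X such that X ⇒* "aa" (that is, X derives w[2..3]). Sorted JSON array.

Convert to CNF:
  S -> T0 A | T0 T0 | T1 B | T1 C | T1 S
  A -> B X2 | b
  B -> a
  C -> T0 X3 | T1 X4 | b
  T0 -> a
  T1 -> b
  X2 -> B B
  X3 -> B T1
  X4 -> B C

Fill CYK table bottom-up, restricted to cells inside w[2..3]:
  T[2,2] 'a' = {B,T0}  orig:{B}
  T[3,3] 'a' = {B,T0}  orig:{B}
  T[2,3] 'aa' = {S,X2}  orig:{S}

Original NTs in T[2,3] deriving "aa": ["S"]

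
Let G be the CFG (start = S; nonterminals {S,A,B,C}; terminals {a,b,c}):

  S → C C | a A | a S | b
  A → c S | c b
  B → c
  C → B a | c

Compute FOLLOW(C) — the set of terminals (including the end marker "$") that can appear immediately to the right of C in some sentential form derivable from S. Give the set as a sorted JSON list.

FIRST iteration:
round 1:
  A via A→c S: +{c}
  B via B→c: +{c}
  C via C→B a: +{c}
  S via S→C C: +{c}
  S via S→a A: +{a}
  S via S→b: +{b}
  S: {a,b,c}  A: {c}  B: {c}  C: {c}
round 2: (no change)
  S: {a,b,c}  A: {c}  B: {c}  C: {c}

FOLLOW sets:
FOLLOW(S) := {$}
iter 1:
  C→B a: FOLLOW(B) ⊇ FIRST(a) = {a}; new: +{a}
  S→C C: FOLLOW(C) ⊇ FIRST(C) = {c}; new: +{c}
  S→C C: FOLLOW(C) ⊇ FOLLOW(S) ⊇ {$}; new: +{$}
  S→a A: FOLLOW(A) ⊇ FOLLOW(S) ⊇ {$}; new: +{$}
  FOLLOW(S)={$}  FOLLOW(A)={$}  FOLLOW(B)={a}  FOLLOW(C)={$,c}
iter 2: — fixpoint
  FOLLOW(S)={$}  FOLLOW(A)={$}  FOLLOW(B)={a}  FOLLOW(C)={$,c}

FOLLOW(C) = ["$", "c"]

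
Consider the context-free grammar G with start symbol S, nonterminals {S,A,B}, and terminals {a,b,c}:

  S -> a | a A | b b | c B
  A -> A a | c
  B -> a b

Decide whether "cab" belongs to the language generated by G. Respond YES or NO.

Convert to CNF:
  S -> T0 A | T1 T1 | T2 B | a
  A -> A T0 | c
  B -> T0 T1
  T0 -> a
  T1 -> b
  T2 -> c

Fill CYK table bottom-up:
  cell(0,0) c: {A,T2}  orig:{A}
  cell(1,1) a: {S,T0}  orig:{S}
  cell(2,2) b: {T1}  orig:{}
  cell(0,1) ca: {A}
  cell(1,2) ab: {B}
  cell(0,2) cab: {S}

S ∈ T[0,2] ⇒ YES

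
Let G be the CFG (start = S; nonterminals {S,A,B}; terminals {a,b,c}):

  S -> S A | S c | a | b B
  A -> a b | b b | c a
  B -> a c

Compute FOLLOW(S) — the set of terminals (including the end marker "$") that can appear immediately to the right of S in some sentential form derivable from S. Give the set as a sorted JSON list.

Compute FIRST by fixpoint:
pass 1:
  A via A→a b: +{a}
  A via A→b b: +{b}
  A via A→c a: +{c}
  B via B→a c: +{a}
  S via S→a: +{a}
  S via S→b B: +{b}
  FIRST[S]={a,b}  FIRST[A]={a,b,c}  FIRST[B]={a}
pass 2: — fixpoint
  FIRST[S]={a,b}  FIRST[A]={a,b,c}  FIRST[B]={a}

FOLLOW sets:
seed FOLLOW(S) with $
[1]
  S→S A: FOLLOW(S) ⊇ FIRST(A) = {a,b,c}; new: +{a,b,c}
  S→S A: FOLLOW(A) ⊇ FOLLOW(S) ⊇ {$,a,b,c}; new: +{$,a,b,c}
  S→b B: FOLLOW(B) ⊇ FOLLOW(S) ⊇ {$,a,b,c}; new: +{$,a,b,c}
  FOLLOW[S]={$,a,b,c}  FOLLOW[A]={$,a,b,c}  FOLLOW[B]={$,a,b,c}
[2] done
  FOLLOW[S]={$,a,b,c}  FOLLOW[A]={$,a,b,c}  FOLLOW[B]={$,a,b,c}

FOLLOW(S) = ["$", "a", "b", "c"]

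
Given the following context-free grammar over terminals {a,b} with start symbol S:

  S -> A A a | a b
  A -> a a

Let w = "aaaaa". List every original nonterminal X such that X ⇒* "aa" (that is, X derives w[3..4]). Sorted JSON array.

Convert to CNF:
  S -> A X2 | T0 T1
  A -> T0 T0
  T0 -> a
  T1 -> b
  X2 -> A T0

CYK fill (cells [i..j] with 3 ≤ i ≤ j ≤ 4 only):
  cell(3,3) a: {T0}  orig:{}
  cell(4,4) a: {T0}  orig:{}
  cell(3,4) aa: {A}

Original NTs in T[3,4] deriving "aa": ["A"]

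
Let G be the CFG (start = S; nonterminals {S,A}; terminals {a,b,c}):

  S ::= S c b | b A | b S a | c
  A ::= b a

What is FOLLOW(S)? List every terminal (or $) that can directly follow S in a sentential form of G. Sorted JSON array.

Compute FIRST by fixpoint:
round 1:
  A via A→b a: +{b}
  S via S→b A: +{b}
  S via S→c: +{c}
  FIRST(S)={b,c}  FIRST(A)={b}
round 2: done
  FIRST(S)={b,c}  FIRST(A)={b}

FOLLOW sets:
seed FOLLOW(S) with $
[1]
  S→S c b: FOLLOW(S) ⊇ FIRST(c) = {c}; new: +{c}
  S→b A: FOLLOW(A) ⊇ FOLLOW(S) ⊇ {$,c}; new: +{$,c}
  S→b S a: FOLLOW(S) ⊇ FIRST(a) = {a}; new: +{a}
  FOLLOW(S)={$,a,c}  FOLLOW(A)={$,c}
[2]
  S→b A: FOLLOW(A) ⊇ FOLLOW(S) ⊇ {$,a,c}; new: +{a}
  FOLLOW(S)={$,a,c}  FOLLOW(A)={$,a,c}
[3] (no change)
  FOLLOW(S)={$,a,c}  FOLLOW(A)={$,a,c}

FOLLOW(S) = ["$", "a", "c"]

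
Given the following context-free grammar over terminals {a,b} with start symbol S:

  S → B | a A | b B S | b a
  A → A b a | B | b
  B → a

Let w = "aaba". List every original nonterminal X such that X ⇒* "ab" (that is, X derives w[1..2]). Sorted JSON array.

Convert to CNF:
  S -> T0 T1 | T0 X3 | T1 A | a
  A -> A X2 | a | b
  B -> a
  T0 -> b
  T1 -> a
  X2 -> T0 T1
  X3 -> B S

Fill CYK table bottom-up (cells [i..j] with 1 ≤ i ≤ j ≤ 2 only):
  [1..1]={A,B,S,T1}  "a"  orig:{A,B,S}
  [2..2]={A,T0}  "b"  orig:{A}
  [1..2]={S}  "ab"

Original NTs in T[1,2] deriving "ab": ["S"]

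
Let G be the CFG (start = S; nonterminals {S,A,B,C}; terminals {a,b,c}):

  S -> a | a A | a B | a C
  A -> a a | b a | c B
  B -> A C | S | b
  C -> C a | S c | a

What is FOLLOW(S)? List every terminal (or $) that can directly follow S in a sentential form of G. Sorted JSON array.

Compute FIRST by fixpoint:
pass 1:
  A via A→a a: +{a}
  A via A→b a: +{b}
  A via A→c B: +{c}
  B via B→A C: +{a,b,c}
  C via C→a: +{a}
  S via S→a: +{a}
  S: {a}  A: {a,b,c}  B: {a,b,c}  C: {a}
pass 2: (no change)
  S: {a}  A: {a,b,c}  B: {a,b,c}  C: {a}

Compute FOLLOW by fixpoint:
FOLLOW(S) := {$}
[1]
  B→A C: FOLLOW(A) ⊇ FIRST(C) = {a}; new: +{a}
  C→C a: FOLLOW(C) ⊇ FIRST(a) = {a}; new: +{a}
  C→S c: FOLLOW(S) ⊇ FIRST(c) = {c}; new: +{c}
  S→a A: FOLLOW(A) ⊇ FOLLOW(S) ⊇ {$,c}; new: +{$,c}
  S→a B: FOLLOW(B) ⊇ FOLLOW(S) ⊇ {$,c}; new: +{$,c}
  S→a C: FOLLOW(C) ⊇ FOLLOW(S) ⊇ {$,c}; new: +{$,c}
  FOLLOW[S]={$,c}  FOLLOW[A]={$,a,c}  FOLLOW[B]={$,c}  FOLLOW[C]={$,a,c}
[2]
  A→c B: FOLLOW(B) ⊇ FOLLOW(A) ⊇ {$,a,c}; new: +{a}
  B→S: FOLLOW(S) ⊇ FOLLOW(B) ⊇ {$,a,c}; new: +{a}
  FOLLOW[S]={$,a,c}  FOLLOW[A]={$,a,c}  FOLLOW[B]={$,a,c}  FOLLOW[C]={$,a,c}
[3] — fixpoint
  FOLLOW[S]={$,a,c}  FOLLOW[A]={$,a,c}  FOLLOW[B]={$,a,c}  FOLLOW[C]={$,a,c}

FOLLOW(S) = ["$", "a", "c"]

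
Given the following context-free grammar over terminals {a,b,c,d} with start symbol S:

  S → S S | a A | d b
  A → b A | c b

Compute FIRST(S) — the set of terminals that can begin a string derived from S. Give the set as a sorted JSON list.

FIRST sets, iterate to fixpoint:
[1]
  A via A→b A: +{b}
  A via A→c b: +{c}
  S via S→a A: +{a}
  S via S→d b: +{d}
  FIRST(S)={a,d}  FIRST(A)={b,c}
[2] — fixpoint
  FIRST(S)={a,d}  FIRST(A)={b,c}

FIRST(S) = ["a", "d"]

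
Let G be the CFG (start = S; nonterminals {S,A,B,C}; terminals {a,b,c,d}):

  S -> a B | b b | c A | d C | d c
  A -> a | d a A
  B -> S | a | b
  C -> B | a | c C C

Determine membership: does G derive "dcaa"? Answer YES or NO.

Convert to CNF:
  S -> T0 C | T0 T3 | T1 B | T2 T2 | T3 A
  A -> T0 X4 | a
  B -> T0 C | T0 T3 | T1 B | T2 T2 | T3 A | a | b
  C -> T0 C | T0 T3 | T1 B | T2 T2 | T3 A | T3 X5 | a | b
  T0 -> d
  T1 -> a
  T2 -> b
  T3 -> c
  X4 -> T1 A
  X5 -> C C

CYK table (by increasing span):
  cell(0,0) d: {T0}  orig:{}
  cell(1,1) c: {T3}  orig:{}
  cell(2,2) a: {A,B,C,T1}  orig:{A,B,C}
  cell(3,3) a: {A,B,C,T1}  orig:{A,B,C}
  cell(0,1) dc: {B,C,S}
  cell(1,2) ca: {B,C,S}
  cell(2,3) aa: {B,C,S,X4,X5}  orig:{B,C,S}
  cell(0,2) dca: {B,C,S,X5}  orig:{B,C,S}
  cell(1,3) caa: {C,X5}  orig:{C}
  cell(0,3) dcaa: {B,C,S,X5}  orig:{B,C,S}

S ∈ T[0,3] ⇒ YES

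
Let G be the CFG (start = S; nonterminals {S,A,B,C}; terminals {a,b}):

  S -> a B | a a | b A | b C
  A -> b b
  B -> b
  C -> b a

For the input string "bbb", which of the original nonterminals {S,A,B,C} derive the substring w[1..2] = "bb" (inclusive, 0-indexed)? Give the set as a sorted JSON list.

Convert to CNF:
  S -> T0 A | T0 C | T1 B | T1 T1
  A -> T0 T0
  B -> b
  C -> T0 T1
  T0 -> b
  T1 -> a

Fill CYK table bottom-up, restricted to cells inside w[1..2]:
  [1..1]={B,T0}  "b"  orig:{B}
  [2..2]={B,T0}  "b"  orig:{B}
  [1..2]={A}  "bb"

Original NTs in T[1,2] deriving "bb": ["A"]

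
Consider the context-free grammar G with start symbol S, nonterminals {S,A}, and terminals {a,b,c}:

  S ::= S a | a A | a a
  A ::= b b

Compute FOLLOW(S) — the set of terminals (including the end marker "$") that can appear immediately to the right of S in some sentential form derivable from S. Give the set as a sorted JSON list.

FIRST sets, iterate to fixpoint:
pass 1:
  A via A→b b: +{b}
  S via S→a A: +{a}
  FIRST(S)={a}  FIRST(A)={b}
pass 2: (stable)
  FIRST(S)={a}  FIRST(A)={b}

Compute FOLLOW by fixpoint:
initialize: $ ∈ FOLLOW(S)
iter 1:
  S→S a: FOLLOW(S) ⊇ FIRST(a) = {a}; new: +{a}
  S→a A: FOLLOW(A) ⊇ FOLLOW(S) ⊇ {$,a}; new: +{$,a}
  FOLLOW(S)={$,a}  FOLLOW(A)={$,a}
iter 2: — fixpoint
  FOLLOW(S)={$,a}  FOLLOW(A)={$,a}

FOLLOW(S) = ["$", "a"]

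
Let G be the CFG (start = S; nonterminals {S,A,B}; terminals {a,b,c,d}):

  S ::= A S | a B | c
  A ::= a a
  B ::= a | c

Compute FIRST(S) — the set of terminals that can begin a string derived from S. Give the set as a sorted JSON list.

Compute FIRST by fixpoint:
[1]
  A via A→a a: +{a}
  B via B→a: +{a}
  B via B→c: +{c}
  S via S→A S: +{a}
  S via S→c: +{c}
  S: {a,c}  A: {a}  B: {a,c}
[2] done
  S: {a,c}  A: {a}  B: {a,c}

FIRST(S) = ["a", "c"]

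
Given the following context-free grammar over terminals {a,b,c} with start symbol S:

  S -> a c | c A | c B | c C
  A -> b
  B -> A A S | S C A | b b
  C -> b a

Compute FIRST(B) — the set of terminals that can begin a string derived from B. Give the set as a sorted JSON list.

Compute FIRST by fixpoint:
iter 1:
  A via A→b: +{b}
  B via B→A A S: +{b}
  C via C→b a: +{b}
  S via S→a c: +{a}
  S via S→c A: +{c}
  FIRST[S]={a,c}  FIRST[A]={b}  FIRST[B]={b}  FIRST[C]={b}
iter 2:
  B via B→S C A: +{a,c}
  FIRST[S]={a,c}  FIRST[A]={b}  FIRST[B]={a,b,c}  FIRST[C]={b}
iter 3: (no change)
  FIRST[S]={a,c}  FIRST[A]={b}  FIRST[B]={a,b,c}  FIRST[C]={b}

FIRST(B) = ["a", "b", "c"]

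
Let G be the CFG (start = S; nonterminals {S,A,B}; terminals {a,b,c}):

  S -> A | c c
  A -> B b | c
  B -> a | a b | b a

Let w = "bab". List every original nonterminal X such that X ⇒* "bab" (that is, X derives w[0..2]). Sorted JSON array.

Convert to CNF:
  S -> B T0 | T2 T2 | c
  A -> B T0 | c
  B -> T0 T1 | T1 T0 | a
  T0 -> b
  T1 -> a
  T2 -> c

CYK fill — only the sub-triangle for w[0..2]:
  T[0,0] 'b' = {T0}  orig:{}
  T[1,1] 'a' = {B,T1}  orig:{B}
  T[2,2] 'b' = {T0}  orig:{}
  T[0,1] 'ba' = {B}
  T[1,2] 'ab' = {A,B,S}
  T[0,2] 'bab' = {A,S}

Original NTs in T[0,2] deriving "bab": ["A", "S"]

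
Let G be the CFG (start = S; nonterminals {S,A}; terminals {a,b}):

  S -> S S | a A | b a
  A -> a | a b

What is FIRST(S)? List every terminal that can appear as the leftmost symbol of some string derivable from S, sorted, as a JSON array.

FIRST sets, iterate to fixpoint:
round 1:
  A via A→a: +{a}
  S via S→a A: +{a}
  S via S→b a: +{b}
  S: {a,b}  A: {a}
round 2: done
  S: {a,b}  A: {a}

FIRST(S) = ["a", "b"]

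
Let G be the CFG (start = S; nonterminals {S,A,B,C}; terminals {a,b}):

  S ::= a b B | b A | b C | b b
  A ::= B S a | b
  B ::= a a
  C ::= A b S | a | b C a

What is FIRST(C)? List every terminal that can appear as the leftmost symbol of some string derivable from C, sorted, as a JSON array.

Compute FIRST by fixpoint:
iter 1:
  A via A→b: +{b}
  B via B→a a: +{a}
  C via C→A b S: +{b}
  C via C→a: +{a}
  S via S→a b B: +{a}
  S via S→b A: +{b}
  S: {a,b}  A: {b}  B: {a}  C: {a,b}
iter 2:
  A via A→B S a: +{a}
  S: {a,b}  A: {a,b}  B: {a}  C: {a,b}
iter 3: — fixpoint
  S: {a,b}  A: {a,b}  B: {a}  C: {a,b}

FIRST(C) = ["a", "b"]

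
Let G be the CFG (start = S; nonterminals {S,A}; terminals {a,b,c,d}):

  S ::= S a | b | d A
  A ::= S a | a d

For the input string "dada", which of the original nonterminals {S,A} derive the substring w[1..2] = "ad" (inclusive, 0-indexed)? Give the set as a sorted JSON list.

CNF form of G:
  S -> S T0 | T1 A | b
  A -> S T0 | T0 T1
  T0 -> a
  T1 -> d

CYK fill — only the sub-triangle for w[1..2]:
  T[1,1] 'a' = {T0}  orig:{}
  T[2,2] 'd' = {T1}  orig:{}
  T[1,2] 'ad' = {A}

Original NTs in T[1,2] deriving "ad": ["A"]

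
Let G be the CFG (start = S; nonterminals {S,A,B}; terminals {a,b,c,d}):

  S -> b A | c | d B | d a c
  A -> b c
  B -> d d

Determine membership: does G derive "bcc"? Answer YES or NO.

Convert to CNF:
  S -> T0 A | T2 B | T2 X4 | c
  A -> T0 T1
  B -> T2 T2
  T0 -> b
  T1 -> c
  T2 -> d
  T3 -> a
  X4 -> T3 T1

CYK table (by increasing span):
  cell(0,0) b: {T0}  orig:{}
  cell(1,1) c: {S,T1}  orig:{S}
  cell(2,2) c: {S,T1}  orig:{S}
  cell(0,1) bc: {A}
  cell(1,2) cc: ∅
  cell(0,2) bcc: ∅

S ∉ T[0,2] ⇒ NO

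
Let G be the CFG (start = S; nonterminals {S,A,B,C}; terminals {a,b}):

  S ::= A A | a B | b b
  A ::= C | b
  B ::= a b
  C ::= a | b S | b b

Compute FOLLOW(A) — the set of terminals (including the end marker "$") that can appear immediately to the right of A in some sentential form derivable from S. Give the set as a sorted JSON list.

FIRST sets, iterate to fixpoint:
[1]
  A via A→b: +{b}
  B via B→a b: +{a}
  C via C→a: +{a}
  C via C→b S: +{b}
  S via S→A A: +{b}
  S via S→a B: +{a}
  FIRST(S)={a,b}  FIRST(A)={b}  FIRST(B)={a}  FIRST(C)={a,b}
[2]
  A via A→C: +{a}
  FIRST(S)={a,b}  FIRST(A)={a,b}  FIRST(B)={a}  FIRST(C)={a,b}
[3] (no change)
  FIRST(S)={a,b}  FIRST(A)={a,b}  FIRST(B)={a}  FIRST(C)={a,b}

FOLLOW iteration:
FOLLOW(S) := {$}
[1]
  S→A A: FOLLOW(A) ⊇ FIRST(A) = {a,b}; new: +{a,b}
  S→A A: FOLLOW(A) ⊇ FOLLOW(S) ⊇ {$}; new: +{$}
  S→a B: FOLLOW(B) ⊇ FOLLOW(S) ⊇ {$}; new: +{$}
  FOLLOW[S]={$}  FOLLOW[A]={$,a,b}  FOLLOW[B]={$}  FOLLOW[C]={}
[2]
  A→C: FOLLOW(C) ⊇ FOLLOW(A) ⊇ {$,a,b}; new: +{$,a,b}
  C→b S: FOLLOW(S) ⊇ FOLLOW(C) ⊇ {$,a,b}; new: +{a,b}
  S→a B: FOLLOW(B) ⊇ FOLLOW(S) ⊇ {$,a,b}; new: +{a,b}
  FOLLOW[S]={$,a,b}  FOLLOW[A]={$,a,b}  FOLLOW[B]={$,a,b}  FOLLOW[C]={$,a,b}
[3] (stable)
  FOLLOW[S]={$,a,b}  FOLLOW[A]={$,a,b}  FOLLOW[B]={$,a,b}  FOLLOW[C]={$,a,b}

FOLLOW(A) = ["$", "a", "b"]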